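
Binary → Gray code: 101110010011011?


Binary: 101110010011011
Gray code: G = B XOR (B >> 1)
B >> 1 = 010111001001101
101110010011011 XOR 010111001001101:
  1 XOR 0 = 1
  0 XOR 1 = 1
  1 XOR 0 = 1
  1 XOR 1 = 0
  1 XOR 1 = 0
  0 XOR 1 = 1
  0 XOR 0 = 0
  1 XOR 0 = 1
  0 XOR 1 = 1
  0 XOR 0 = 0
  1 XOR 0 = 1
  1 XOR 1 = 0
  0 XOR 1 = 1
  1 XOR 0 = 1
  1 XOR 1 = 0
= 111001011010110


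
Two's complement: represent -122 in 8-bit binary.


Original: 01111010
Step 1 - Invert all bits: 10000101
Step 2 - Add 1: 10000101 + 1
= 10000110 (represents -122)


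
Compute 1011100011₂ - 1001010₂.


Align and subtract column by column (LSB to MSB, borrowing when needed):
  1011100011
- 0001001010
  ----------
  col 0: (1 - 0 borrow-in) - 0 → 1 - 0 = 1, borrow out 0
  col 1: (1 - 0 borrow-in) - 1 → 1 - 1 = 0, borrow out 0
  col 2: (0 - 0 borrow-in) - 0 → 0 - 0 = 0, borrow out 0
  col 3: (0 - 0 borrow-in) - 1 → borrow from next column: (0+2) - 1 = 1, borrow out 1
  col 4: (0 - 1 borrow-in) - 0 → borrow from next column: (-1+2) - 0 = 1, borrow out 1
  col 5: (1 - 1 borrow-in) - 0 → 0 - 0 = 0, borrow out 0
  col 6: (1 - 0 borrow-in) - 1 → 1 - 1 = 0, borrow out 0
  col 7: (1 - 0 borrow-in) - 0 → 1 - 0 = 1, borrow out 0
  col 8: (0 - 0 borrow-in) - 0 → 0 - 0 = 0, borrow out 0
  col 9: (1 - 0 borrow-in) - 0 → 1 - 0 = 1, borrow out 0
Reading bits MSB→LSB: 1010011001
Strip leading zeros: 1010011001
= 1010011001


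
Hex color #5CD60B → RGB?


Hex: #5CD60B
R = 5C₁₆ = 92
G = D6₁₆ = 214
B = 0B₁₆ = 11
= RGB(92, 214, 11)


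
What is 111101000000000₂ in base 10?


Positional values:
Bit 9: 1 × 2^9 = 512
Bit 11: 1 × 2^11 = 2048
Bit 12: 1 × 2^12 = 4096
Bit 13: 1 × 2^13 = 8192
Bit 14: 1 × 2^14 = 16384
Sum = 512 + 2048 + 4096 + 8192 + 16384
= 31232


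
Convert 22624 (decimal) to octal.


Divide by 8 repeatedly:
22624 ÷ 8 = 2828 remainder 0
2828 ÷ 8 = 353 remainder 4
353 ÷ 8 = 44 remainder 1
44 ÷ 8 = 5 remainder 4
5 ÷ 8 = 0 remainder 5
Reading remainders bottom-up:
= 0o54140


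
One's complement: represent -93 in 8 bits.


Original: 01011101
Invert all bits:
  bit 0: 0 → 1
  bit 1: 1 → 0
  bit 2: 0 → 1
  bit 3: 1 → 0
  bit 4: 1 → 0
  bit 5: 1 → 0
  bit 6: 0 → 1
  bit 7: 1 → 0
= 10100010


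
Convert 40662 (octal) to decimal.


Positional values:
Position 0: 2 × 8^0 = 2
Position 1: 6 × 8^1 = 48
Position 2: 6 × 8^2 = 384
Position 3: 0 × 8^3 = 0
Position 4: 4 × 8^4 = 16384
Sum = 2 + 48 + 384 + 0 + 16384
= 16818


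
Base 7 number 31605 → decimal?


Positional values (base 7):
  5 × 7^0 = 5 × 1 = 5
  0 × 7^1 = 0 × 7 = 0
  6 × 7^2 = 6 × 49 = 294
  1 × 7^3 = 1 × 343 = 343
  3 × 7^4 = 3 × 2401 = 7203
Sum = 5 + 0 + 294 + 343 + 7203
= 7845


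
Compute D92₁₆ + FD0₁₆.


Align and add column by column (LSB to MSB, each column mod 16 with carry):
  0D92
+ 0FD0
  ----
  col 0: 2(2) + 0(0) + 0 (carry in) = 2 → 2(2), carry out 0
  col 1: 9(9) + D(13) + 0 (carry in) = 22 → 6(6), carry out 1
  col 2: D(13) + F(15) + 1 (carry in) = 29 → D(13), carry out 1
  col 3: 0(0) + 0(0) + 1 (carry in) = 1 → 1(1), carry out 0
Reading digits MSB→LSB: 1D62
Strip leading zeros: 1D62
= 0x1D62


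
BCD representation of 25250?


Each digit → 4-bit binary:
  2 → 0010
  5 → 0101
  2 → 0010
  5 → 0101
  0 → 0000
= 0010 0101 0010 0101 0000


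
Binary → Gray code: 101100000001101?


Binary: 101100000001101
Gray code: G = B XOR (B >> 1)
B >> 1 = 010110000000110
101100000001101 XOR 010110000000110:
  1 XOR 0 = 1
  0 XOR 1 = 1
  1 XOR 0 = 1
  1 XOR 1 = 0
  0 XOR 1 = 1
  0 XOR 0 = 0
  0 XOR 0 = 0
  0 XOR 0 = 0
  0 XOR 0 = 0
  0 XOR 0 = 0
  0 XOR 0 = 0
  1 XOR 0 = 1
  1 XOR 1 = 0
  0 XOR 1 = 1
  1 XOR 0 = 1
= 111010000001011


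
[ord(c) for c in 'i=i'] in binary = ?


String: 'i=i'  (3 characters)
Per-character ASCII lookup:
  'i': lowercase starts at 97: 'i' = 97 + 8 = 105 → 1101001
  '=': special character: '=' = 61 → 111101
  'i': lowercase starts at 97: 'i' = 97 + 8 = 105 → 1101001
= 1101001 111101 1101001


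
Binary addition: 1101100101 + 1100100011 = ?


Align and add column by column (LSB to MSB, carry propagating):
  01101100101
+ 01100100011
  -----------
  col 0: 1 + 1 + 0 (carry in) = 2 → bit 0, carry out 1
  col 1: 0 + 1 + 1 (carry in) = 2 → bit 0, carry out 1
  col 2: 1 + 0 + 1 (carry in) = 2 → bit 0, carry out 1
  col 3: 0 + 0 + 1 (carry in) = 1 → bit 1, carry out 0
  col 4: 0 + 0 + 0 (carry in) = 0 → bit 0, carry out 0
  col 5: 1 + 1 + 0 (carry in) = 2 → bit 0, carry out 1
  col 6: 1 + 0 + 1 (carry in) = 2 → bit 0, carry out 1
  col 7: 0 + 0 + 1 (carry in) = 1 → bit 1, carry out 0
  col 8: 1 + 1 + 0 (carry in) = 2 → bit 0, carry out 1
  col 9: 1 + 1 + 1 (carry in) = 3 → bit 1, carry out 1
  col 10: 0 + 0 + 1 (carry in) = 1 → bit 1, carry out 0
Reading bits MSB→LSB: 11010001000
Strip leading zeros: 11010001000
= 11010001000


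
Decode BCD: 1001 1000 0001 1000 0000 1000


Each 4-bit group → digit:
  1001 → 9
  1000 → 8
  0001 → 1
  1000 → 8
  0000 → 0
  1000 → 8
= 981808


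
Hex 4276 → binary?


Each hex digit → 4 binary bits:
  4 = 0100
  2 = 0010
  7 = 0111
  6 = 0110
Concatenate: 0100 0010 0111 0110
= 0100001001110110


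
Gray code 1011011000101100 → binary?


Gray code: 1011011000101100
MSB stays the same: 1
Each subsequent bit = prev_binary XOR current_gray:
  B[1] = 1 XOR 0 = 1
  B[2] = 1 XOR 1 = 0
  B[3] = 0 XOR 1 = 1
  B[4] = 1 XOR 0 = 1
  B[5] = 1 XOR 1 = 0
  B[6] = 0 XOR 1 = 1
  B[7] = 1 XOR 0 = 1
  B[8] = 1 XOR 0 = 1
  B[9] = 1 XOR 0 = 1
  B[10] = 1 XOR 1 = 0
  B[11] = 0 XOR 0 = 0
  B[12] = 0 XOR 1 = 1
  B[13] = 1 XOR 1 = 0
  B[14] = 0 XOR 0 = 0
  B[15] = 0 XOR 0 = 0
= 1101101111001000 (56264 decimal)


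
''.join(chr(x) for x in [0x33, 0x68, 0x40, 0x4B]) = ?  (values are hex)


Codes (hex): 0x33 0x68 0x40 0x4B
Per-code ASCII lookup:
  0x33 = 51  (range 48-57: digits, 51 - 48 = 3) → '3'
  0x68 = 104  (range 97-122: lowercase, 104 - 97 = 7) → 'h'
  0x40 = 64  (special character) → '@'
  0x4B = 75  (range 65-90: uppercase, 75 - 65 = 10) → 'K'
= '3h@K'


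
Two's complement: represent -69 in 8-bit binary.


Original: 01000101
Step 1 - Invert all bits: 10111010
Step 2 - Add 1: 10111010 + 1
= 10111011 (represents -69)


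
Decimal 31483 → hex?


Divide by 16 repeatedly:
31483 ÷ 16 = 1967 remainder 11 (B)
1967 ÷ 16 = 122 remainder 15 (F)
122 ÷ 16 = 7 remainder 10 (A)
7 ÷ 16 = 0 remainder 7 (7)
Reading remainders bottom-up:
= 0x7AFB


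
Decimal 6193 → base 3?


Divide by 3 repeatedly:
6193 ÷ 3 = 2064 remainder 1
2064 ÷ 3 = 688 remainder 0
688 ÷ 3 = 229 remainder 1
229 ÷ 3 = 76 remainder 1
76 ÷ 3 = 25 remainder 1
25 ÷ 3 = 8 remainder 1
8 ÷ 3 = 2 remainder 2
2 ÷ 3 = 0 remainder 2
Reading remainders bottom-up:
= 22111101


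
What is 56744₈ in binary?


Each octal digit → 3 binary bits:
  5 = 101
  6 = 110
  7 = 111
  4 = 100
  4 = 100
Concatenate: 101 110 111 100 100
= 101110111100100


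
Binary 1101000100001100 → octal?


Group into 3-bit groups: 001101000100001100
  001 = 1
  101 = 5
  000 = 0
  100 = 4
  001 = 1
  100 = 4
= 0o150414


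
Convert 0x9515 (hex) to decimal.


Positional values:
Position 0: 5 × 16^0 = 5 × 1 = 5
Position 1: 1 × 16^1 = 1 × 16 = 16
Position 2: 5 × 16^2 = 5 × 256 = 1280
Position 3: 9 × 16^3 = 9 × 4096 = 36864
Sum = 5 + 16 + 1280 + 36864
= 38165


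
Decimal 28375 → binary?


Divide by 2 repeatedly:
28375 ÷ 2 = 14187 remainder 1
14187 ÷ 2 = 7093 remainder 1
7093 ÷ 2 = 3546 remainder 1
3546 ÷ 2 = 1773 remainder 0
1773 ÷ 2 = 886 remainder 1
886 ÷ 2 = 443 remainder 0
443 ÷ 2 = 221 remainder 1
221 ÷ 2 = 110 remainder 1
110 ÷ 2 = 55 remainder 0
55 ÷ 2 = 27 remainder 1
27 ÷ 2 = 13 remainder 1
13 ÷ 2 = 6 remainder 1
6 ÷ 2 = 3 remainder 0
3 ÷ 2 = 1 remainder 1
1 ÷ 2 = 0 remainder 1
Reading remainders bottom-up:
= 110111011010111


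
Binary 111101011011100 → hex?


Group into 4-bit nibbles: 0111101011011100
  0111 = 7
  1010 = A
  1101 = D
  1100 = C
= 0x7ADC


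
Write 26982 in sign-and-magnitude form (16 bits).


Sign bit: 0 (positive)
Magnitude: 26982 = 110100101100110
= 0110100101100110


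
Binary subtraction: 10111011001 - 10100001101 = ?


Align and subtract column by column (LSB to MSB, borrowing when needed):
  10111011001
- 10100001101
  -----------
  col 0: (1 - 0 borrow-in) - 1 → 1 - 1 = 0, borrow out 0
  col 1: (0 - 0 borrow-in) - 0 → 0 - 0 = 0, borrow out 0
  col 2: (0 - 0 borrow-in) - 1 → borrow from next column: (0+2) - 1 = 1, borrow out 1
  col 3: (1 - 1 borrow-in) - 1 → borrow from next column: (0+2) - 1 = 1, borrow out 1
  col 4: (1 - 1 borrow-in) - 0 → 0 - 0 = 0, borrow out 0
  col 5: (0 - 0 borrow-in) - 0 → 0 - 0 = 0, borrow out 0
  col 6: (1 - 0 borrow-in) - 0 → 1 - 0 = 1, borrow out 0
  col 7: (1 - 0 borrow-in) - 0 → 1 - 0 = 1, borrow out 0
  col 8: (1 - 0 borrow-in) - 1 → 1 - 1 = 0, borrow out 0
  col 9: (0 - 0 borrow-in) - 0 → 0 - 0 = 0, borrow out 0
  col 10: (1 - 0 borrow-in) - 1 → 1 - 1 = 0, borrow out 0
Reading bits MSB→LSB: 00011001100
Strip leading zeros: 11001100
= 11001100


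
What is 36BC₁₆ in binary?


Each hex digit → 4 binary bits:
  3 = 0011
  6 = 0110
  B = 1011
  C = 1100
Concatenate: 0011 0110 1011 1100
= 0011011010111100


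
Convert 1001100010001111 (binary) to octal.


Group into 3-bit groups: 001001100010001111
  001 = 1
  001 = 1
  100 = 4
  010 = 2
  001 = 1
  111 = 7
= 0o114217


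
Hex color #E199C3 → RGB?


Hex: #E199C3
R = E1₁₆ = 225
G = 99₁₆ = 153
B = C3₁₆ = 195
= RGB(225, 153, 195)


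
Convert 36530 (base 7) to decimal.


Positional values (base 7):
  0 × 7^0 = 0 × 1 = 0
  3 × 7^1 = 3 × 7 = 21
  5 × 7^2 = 5 × 49 = 245
  6 × 7^3 = 6 × 343 = 2058
  3 × 7^4 = 3 × 2401 = 7203
Sum = 0 + 21 + 245 + 2058 + 7203
= 9527


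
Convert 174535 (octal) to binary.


Each octal digit → 3 binary bits:
  1 = 001
  7 = 111
  4 = 100
  5 = 101
  3 = 011
  5 = 101
Concatenate: 001 111 100 101 011 101
= 001111100101011101


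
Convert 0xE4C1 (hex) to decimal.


Positional values:
Position 0: 1 × 16^0 = 1 × 1 = 1
Position 1: C × 16^1 = 12 × 16 = 192
Position 2: 4 × 16^2 = 4 × 256 = 1024
Position 3: E × 16^3 = 14 × 4096 = 57344
Sum = 1 + 192 + 1024 + 57344
= 58561


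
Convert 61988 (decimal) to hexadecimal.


Divide by 16 repeatedly:
61988 ÷ 16 = 3874 remainder 4 (4)
3874 ÷ 16 = 242 remainder 2 (2)
242 ÷ 16 = 15 remainder 2 (2)
15 ÷ 16 = 0 remainder 15 (F)
Reading remainders bottom-up:
= 0xF224


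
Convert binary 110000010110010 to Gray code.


Binary: 110000010110010
Gray code: G = B XOR (B >> 1)
B >> 1 = 011000001011001
110000010110010 XOR 011000001011001:
  1 XOR 0 = 1
  1 XOR 1 = 0
  0 XOR 1 = 1
  0 XOR 0 = 0
  0 XOR 0 = 0
  0 XOR 0 = 0
  0 XOR 0 = 0
  1 XOR 0 = 1
  0 XOR 1 = 1
  1 XOR 0 = 1
  1 XOR 1 = 0
  0 XOR 1 = 1
  0 XOR 0 = 0
  1 XOR 0 = 1
  0 XOR 1 = 1
= 101000011101011


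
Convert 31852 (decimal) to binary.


Divide by 2 repeatedly:
31852 ÷ 2 = 15926 remainder 0
15926 ÷ 2 = 7963 remainder 0
7963 ÷ 2 = 3981 remainder 1
3981 ÷ 2 = 1990 remainder 1
1990 ÷ 2 = 995 remainder 0
995 ÷ 2 = 497 remainder 1
497 ÷ 2 = 248 remainder 1
248 ÷ 2 = 124 remainder 0
124 ÷ 2 = 62 remainder 0
62 ÷ 2 = 31 remainder 0
31 ÷ 2 = 15 remainder 1
15 ÷ 2 = 7 remainder 1
7 ÷ 2 = 3 remainder 1
3 ÷ 2 = 1 remainder 1
1 ÷ 2 = 0 remainder 1
Reading remainders bottom-up:
= 111110001101100


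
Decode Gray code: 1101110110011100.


Gray code: 1101110110011100
MSB stays the same: 1
Each subsequent bit = prev_binary XOR current_gray:
  B[1] = 1 XOR 1 = 0
  B[2] = 0 XOR 0 = 0
  B[3] = 0 XOR 1 = 1
  B[4] = 1 XOR 1 = 0
  B[5] = 0 XOR 1 = 1
  B[6] = 1 XOR 0 = 1
  B[7] = 1 XOR 1 = 0
  B[8] = 0 XOR 1 = 1
  B[9] = 1 XOR 0 = 1
  B[10] = 1 XOR 0 = 1
  B[11] = 1 XOR 1 = 0
  B[12] = 0 XOR 1 = 1
  B[13] = 1 XOR 1 = 0
  B[14] = 0 XOR 0 = 0
  B[15] = 0 XOR 0 = 0
= 1001011011101000 (38632 decimal)


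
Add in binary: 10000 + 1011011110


Align and add column by column (LSB to MSB, carry propagating):
  00000010000
+ 01011011110
  -----------
  col 0: 0 + 0 + 0 (carry in) = 0 → bit 0, carry out 0
  col 1: 0 + 1 + 0 (carry in) = 1 → bit 1, carry out 0
  col 2: 0 + 1 + 0 (carry in) = 1 → bit 1, carry out 0
  col 3: 0 + 1 + 0 (carry in) = 1 → bit 1, carry out 0
  col 4: 1 + 1 + 0 (carry in) = 2 → bit 0, carry out 1
  col 5: 0 + 0 + 1 (carry in) = 1 → bit 1, carry out 0
  col 6: 0 + 1 + 0 (carry in) = 1 → bit 1, carry out 0
  col 7: 0 + 1 + 0 (carry in) = 1 → bit 1, carry out 0
  col 8: 0 + 0 + 0 (carry in) = 0 → bit 0, carry out 0
  col 9: 0 + 1 + 0 (carry in) = 1 → bit 1, carry out 0
  col 10: 0 + 0 + 0 (carry in) = 0 → bit 0, carry out 0
Reading bits MSB→LSB: 01011101110
Strip leading zeros: 1011101110
= 1011101110


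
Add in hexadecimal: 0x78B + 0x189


Align and add column by column (LSB to MSB, each column mod 16 with carry):
  078B
+ 0189
  ----
  col 0: B(11) + 9(9) + 0 (carry in) = 20 → 4(4), carry out 1
  col 1: 8(8) + 8(8) + 1 (carry in) = 17 → 1(1), carry out 1
  col 2: 7(7) + 1(1) + 1 (carry in) = 9 → 9(9), carry out 0
  col 3: 0(0) + 0(0) + 0 (carry in) = 0 → 0(0), carry out 0
Reading digits MSB→LSB: 0914
Strip leading zeros: 914
= 0x914


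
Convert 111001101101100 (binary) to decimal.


Positional values:
Bit 2: 1 × 2^2 = 4
Bit 3: 1 × 2^3 = 8
Bit 5: 1 × 2^5 = 32
Bit 6: 1 × 2^6 = 64
Bit 8: 1 × 2^8 = 256
Bit 9: 1 × 2^9 = 512
Bit 12: 1 × 2^12 = 4096
Bit 13: 1 × 2^13 = 8192
Bit 14: 1 × 2^14 = 16384
Sum = 4 + 8 + 32 + 64 + 256 + 512 + 4096 + 8192 + 16384
= 29548


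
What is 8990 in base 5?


Divide by 5 repeatedly:
8990 ÷ 5 = 1798 remainder 0
1798 ÷ 5 = 359 remainder 3
359 ÷ 5 = 71 remainder 4
71 ÷ 5 = 14 remainder 1
14 ÷ 5 = 2 remainder 4
2 ÷ 5 = 0 remainder 2
Reading remainders bottom-up:
= 241430


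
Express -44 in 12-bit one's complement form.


Original: 000000101100
Invert all bits:
  bit 0: 0 → 1
  bit 1: 0 → 1
  bit 2: 0 → 1
  bit 3: 0 → 1
  bit 4: 0 → 1
  bit 5: 0 → 1
  bit 6: 1 → 0
  bit 7: 0 → 1
  bit 8: 1 → 0
  bit 9: 1 → 0
  bit 10: 0 → 1
  bit 11: 0 → 1
= 111111010011


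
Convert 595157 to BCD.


Each digit → 4-bit binary:
  5 → 0101
  9 → 1001
  5 → 0101
  1 → 0001
  5 → 0101
  7 → 0111
= 0101 1001 0101 0001 0101 0111


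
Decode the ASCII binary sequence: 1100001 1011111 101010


Codes (binary): 1100001 1011111 101010
Per-code ASCII lookup:
  1100001 = 97  (range 97-122: lowercase, 97 - 97 = 0) → 'a'
  1011111 = 95  (special character) → '_'
  101010 = 42  (special character) → '*'
= 'a_*'


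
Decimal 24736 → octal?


Divide by 8 repeatedly:
24736 ÷ 8 = 3092 remainder 0
3092 ÷ 8 = 386 remainder 4
386 ÷ 8 = 48 remainder 2
48 ÷ 8 = 6 remainder 0
6 ÷ 8 = 0 remainder 6
Reading remainders bottom-up:
= 0o60240


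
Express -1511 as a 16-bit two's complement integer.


Original: 0000010111100111
Step 1 - Invert all bits: 1111101000011000
Step 2 - Add 1: 1111101000011000 + 1
= 1111101000011001 (represents -1511)


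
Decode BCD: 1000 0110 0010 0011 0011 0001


Each 4-bit group → digit:
  1000 → 8
  0110 → 6
  0010 → 2
  0011 → 3
  0011 → 3
  0001 → 1
= 862331


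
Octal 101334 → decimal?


Positional values:
Position 0: 4 × 8^0 = 4
Position 1: 3 × 8^1 = 24
Position 2: 3 × 8^2 = 192
Position 3: 1 × 8^3 = 512
Position 4: 0 × 8^4 = 0
Position 5: 1 × 8^5 = 32768
Sum = 4 + 24 + 192 + 512 + 0 + 32768
= 33500


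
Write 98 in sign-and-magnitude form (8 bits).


Sign bit: 0 (positive)
Magnitude: 98 = 1100010
= 01100010


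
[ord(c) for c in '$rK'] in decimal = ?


String: '$rK'  (3 characters)
Per-character ASCII lookup:
  '$': special character: '$' = 36
  'r': lowercase starts at 97: 'r' = 97 + 17 = 114
  'K': uppercase starts at 65: 'K' = 65 + 10 = 75
= 36 114 75


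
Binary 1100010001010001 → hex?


Group into 4-bit nibbles: 1100010001010001
  1100 = C
  0100 = 4
  0101 = 5
  0001 = 1
= 0xC451


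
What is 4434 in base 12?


Divide by 12 repeatedly:
4434 ÷ 12 = 369 remainder 6
369 ÷ 12 = 30 remainder 9
30 ÷ 12 = 2 remainder 6
2 ÷ 12 = 0 remainder 2
Reading remainders bottom-up:
= 2696


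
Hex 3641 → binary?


Each hex digit → 4 binary bits:
  3 = 0011
  6 = 0110
  4 = 0100
  1 = 0001
Concatenate: 0011 0110 0100 0001
= 0011011001000001


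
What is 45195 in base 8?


Divide by 8 repeatedly:
45195 ÷ 8 = 5649 remainder 3
5649 ÷ 8 = 706 remainder 1
706 ÷ 8 = 88 remainder 2
88 ÷ 8 = 11 remainder 0
11 ÷ 8 = 1 remainder 3
1 ÷ 8 = 0 remainder 1
Reading remainders bottom-up:
= 0o130213


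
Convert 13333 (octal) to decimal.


Positional values:
Position 0: 3 × 8^0 = 3
Position 1: 3 × 8^1 = 24
Position 2: 3 × 8^2 = 192
Position 3: 3 × 8^3 = 1536
Position 4: 1 × 8^4 = 4096
Sum = 3 + 24 + 192 + 1536 + 4096
= 5851


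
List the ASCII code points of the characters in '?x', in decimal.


String: '?x'  (2 characters)
Per-character ASCII lookup:
  '?': special character: '?' = 63
  'x': lowercase starts at 97: 'x' = 97 + 23 = 120
= 63 120


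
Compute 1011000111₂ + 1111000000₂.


Align and add column by column (LSB to MSB, carry propagating):
  01011000111
+ 01111000000
  -----------
  col 0: 1 + 0 + 0 (carry in) = 1 → bit 1, carry out 0
  col 1: 1 + 0 + 0 (carry in) = 1 → bit 1, carry out 0
  col 2: 1 + 0 + 0 (carry in) = 1 → bit 1, carry out 0
  col 3: 0 + 0 + 0 (carry in) = 0 → bit 0, carry out 0
  col 4: 0 + 0 + 0 (carry in) = 0 → bit 0, carry out 0
  col 5: 0 + 0 + 0 (carry in) = 0 → bit 0, carry out 0
  col 6: 1 + 1 + 0 (carry in) = 2 → bit 0, carry out 1
  col 7: 1 + 1 + 1 (carry in) = 3 → bit 1, carry out 1
  col 8: 0 + 1 + 1 (carry in) = 2 → bit 0, carry out 1
  col 9: 1 + 1 + 1 (carry in) = 3 → bit 1, carry out 1
  col 10: 0 + 0 + 1 (carry in) = 1 → bit 1, carry out 0
Reading bits MSB→LSB: 11010000111
Strip leading zeros: 11010000111
= 11010000111


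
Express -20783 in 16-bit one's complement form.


Original: 0101000100101111
Invert all bits:
  bit 0: 0 → 1
  bit 1: 1 → 0
  bit 2: 0 → 1
  bit 3: 1 → 0
  bit 4: 0 → 1
  bit 5: 0 → 1
  bit 6: 0 → 1
  bit 7: 1 → 0
  bit 8: 0 → 1
  bit 9: 0 → 1
  bit 10: 1 → 0
  bit 11: 0 → 1
  bit 12: 1 → 0
  bit 13: 1 → 0
  bit 14: 1 → 0
  bit 15: 1 → 0
= 1010111011010000


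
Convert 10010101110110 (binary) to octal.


Group into 3-bit groups: 010010101110110
  010 = 2
  010 = 2
  101 = 5
  110 = 6
  110 = 6
= 0o22566


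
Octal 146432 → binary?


Each octal digit → 3 binary bits:
  1 = 001
  4 = 100
  6 = 110
  4 = 100
  3 = 011
  2 = 010
Concatenate: 001 100 110 100 011 010
= 001100110100011010


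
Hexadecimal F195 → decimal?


Positional values:
Position 0: 5 × 16^0 = 5 × 1 = 5
Position 1: 9 × 16^1 = 9 × 16 = 144
Position 2: 1 × 16^2 = 1 × 256 = 256
Position 3: F × 16^3 = 15 × 4096 = 61440
Sum = 5 + 144 + 256 + 61440
= 61845


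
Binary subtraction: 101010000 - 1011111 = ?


Align and subtract column by column (LSB to MSB, borrowing when needed):
  101010000
- 001011111
  ---------
  col 0: (0 - 0 borrow-in) - 1 → borrow from next column: (0+2) - 1 = 1, borrow out 1
  col 1: (0 - 1 borrow-in) - 1 → borrow from next column: (-1+2) - 1 = 0, borrow out 1
  col 2: (0 - 1 borrow-in) - 1 → borrow from next column: (-1+2) - 1 = 0, borrow out 1
  col 3: (0 - 1 borrow-in) - 1 → borrow from next column: (-1+2) - 1 = 0, borrow out 1
  col 4: (1 - 1 borrow-in) - 1 → borrow from next column: (0+2) - 1 = 1, borrow out 1
  col 5: (0 - 1 borrow-in) - 0 → borrow from next column: (-1+2) - 0 = 1, borrow out 1
  col 6: (1 - 1 borrow-in) - 1 → borrow from next column: (0+2) - 1 = 1, borrow out 1
  col 7: (0 - 1 borrow-in) - 0 → borrow from next column: (-1+2) - 0 = 1, borrow out 1
  col 8: (1 - 1 borrow-in) - 0 → 0 - 0 = 0, borrow out 0
Reading bits MSB→LSB: 011110001
Strip leading zeros: 11110001
= 11110001


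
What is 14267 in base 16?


Divide by 16 repeatedly:
14267 ÷ 16 = 891 remainder 11 (B)
891 ÷ 16 = 55 remainder 11 (B)
55 ÷ 16 = 3 remainder 7 (7)
3 ÷ 16 = 0 remainder 3 (3)
Reading remainders bottom-up:
= 0x37BB


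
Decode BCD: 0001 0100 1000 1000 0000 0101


Each 4-bit group → digit:
  0001 → 1
  0100 → 4
  1000 → 8
  1000 → 8
  0000 → 0
  0101 → 5
= 148805


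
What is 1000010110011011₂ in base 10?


Positional values:
Bit 0: 1 × 2^0 = 1
Bit 1: 1 × 2^1 = 2
Bit 3: 1 × 2^3 = 8
Bit 4: 1 × 2^4 = 16
Bit 7: 1 × 2^7 = 128
Bit 8: 1 × 2^8 = 256
Bit 10: 1 × 2^10 = 1024
Bit 15: 1 × 2^15 = 32768
Sum = 1 + 2 + 8 + 16 + 128 + 256 + 1024 + 32768
= 34203


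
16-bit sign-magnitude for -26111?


Sign bit: 1 (negative)
Magnitude: 26111 = 110010111111111
= 1110010111111111


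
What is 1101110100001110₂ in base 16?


Group into 4-bit nibbles: 1101110100001110
  1101 = D
  1101 = D
  0000 = 0
  1110 = E
= 0xDD0E


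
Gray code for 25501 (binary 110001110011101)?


Binary: 110001110011101
Gray code: G = B XOR (B >> 1)
B >> 1 = 011000111001110
110001110011101 XOR 011000111001110:
  1 XOR 0 = 1
  1 XOR 1 = 0
  0 XOR 1 = 1
  0 XOR 0 = 0
  0 XOR 0 = 0
  1 XOR 0 = 1
  1 XOR 1 = 0
  1 XOR 1 = 0
  0 XOR 1 = 1
  0 XOR 0 = 0
  1 XOR 0 = 1
  1 XOR 1 = 0
  1 XOR 1 = 0
  0 XOR 1 = 1
  1 XOR 0 = 1
= 101001001010011


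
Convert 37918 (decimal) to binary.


Divide by 2 repeatedly:
37918 ÷ 2 = 18959 remainder 0
18959 ÷ 2 = 9479 remainder 1
9479 ÷ 2 = 4739 remainder 1
4739 ÷ 2 = 2369 remainder 1
2369 ÷ 2 = 1184 remainder 1
1184 ÷ 2 = 592 remainder 0
592 ÷ 2 = 296 remainder 0
296 ÷ 2 = 148 remainder 0
148 ÷ 2 = 74 remainder 0
74 ÷ 2 = 37 remainder 0
37 ÷ 2 = 18 remainder 1
18 ÷ 2 = 9 remainder 0
9 ÷ 2 = 4 remainder 1
4 ÷ 2 = 2 remainder 0
2 ÷ 2 = 1 remainder 0
1 ÷ 2 = 0 remainder 1
Reading remainders bottom-up:
= 1001010000011110


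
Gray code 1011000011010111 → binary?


Gray code: 1011000011010111
MSB stays the same: 1
Each subsequent bit = prev_binary XOR current_gray:
  B[1] = 1 XOR 0 = 1
  B[2] = 1 XOR 1 = 0
  B[3] = 0 XOR 1 = 1
  B[4] = 1 XOR 0 = 1
  B[5] = 1 XOR 0 = 1
  B[6] = 1 XOR 0 = 1
  B[7] = 1 XOR 0 = 1
  B[8] = 1 XOR 1 = 0
  B[9] = 0 XOR 1 = 1
  B[10] = 1 XOR 0 = 1
  B[11] = 1 XOR 1 = 0
  B[12] = 0 XOR 0 = 0
  B[13] = 0 XOR 1 = 1
  B[14] = 1 XOR 1 = 0
  B[15] = 0 XOR 1 = 1
= 1101111101100101 (57189 decimal)


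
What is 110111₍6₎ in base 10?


Positional values (base 6):
  1 × 6^0 = 1 × 1 = 1
  1 × 6^1 = 1 × 6 = 6
  1 × 6^2 = 1 × 36 = 36
  0 × 6^3 = 0 × 216 = 0
  1 × 6^4 = 1 × 1296 = 1296
  1 × 6^5 = 1 × 7776 = 7776
Sum = 1 + 6 + 36 + 0 + 1296 + 7776
= 9115


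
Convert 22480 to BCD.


Each digit → 4-bit binary:
  2 → 0010
  2 → 0010
  4 → 0100
  8 → 1000
  0 → 0000
= 0010 0010 0100 1000 0000


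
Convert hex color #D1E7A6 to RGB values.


Hex: #D1E7A6
R = D1₁₆ = 209
G = E7₁₆ = 231
B = A6₁₆ = 166
= RGB(209, 231, 166)


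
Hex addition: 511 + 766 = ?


Align and add column by column (LSB to MSB, each column mod 16 with carry):
  0511
+ 0766
  ----
  col 0: 1(1) + 6(6) + 0 (carry in) = 7 → 7(7), carry out 0
  col 1: 1(1) + 6(6) + 0 (carry in) = 7 → 7(7), carry out 0
  col 2: 5(5) + 7(7) + 0 (carry in) = 12 → C(12), carry out 0
  col 3: 0(0) + 0(0) + 0 (carry in) = 0 → 0(0), carry out 0
Reading digits MSB→LSB: 0C77
Strip leading zeros: C77
= 0xC77


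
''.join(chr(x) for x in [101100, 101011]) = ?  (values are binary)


Codes (binary): 101100 101011
Per-code ASCII lookup:
  101100 = 44  (special character) → ','
  101011 = 43  (special character) → '+'
= ',+'


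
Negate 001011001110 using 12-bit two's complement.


Original: 001011001110
Step 1 - Invert all bits: 110100110001
Step 2 - Add 1: 110100110001 + 1
= 110100110010 (represents -718)


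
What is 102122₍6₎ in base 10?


Positional values (base 6):
  2 × 6^0 = 2 × 1 = 2
  2 × 6^1 = 2 × 6 = 12
  1 × 6^2 = 1 × 36 = 36
  2 × 6^3 = 2 × 216 = 432
  0 × 6^4 = 0 × 1296 = 0
  1 × 6^5 = 1 × 7776 = 7776
Sum = 2 + 12 + 36 + 432 + 0 + 7776
= 8258


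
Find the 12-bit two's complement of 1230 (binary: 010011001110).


Original: 010011001110
Step 1 - Invert all bits: 101100110001
Step 2 - Add 1: 101100110001 + 1
= 101100110010 (represents -1230)


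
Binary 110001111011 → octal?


Group into 3-bit groups: 110001111011
  110 = 6
  001 = 1
  111 = 7
  011 = 3
= 0o6173


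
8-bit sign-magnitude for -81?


Sign bit: 1 (negative)
Magnitude: 81 = 1010001
= 11010001


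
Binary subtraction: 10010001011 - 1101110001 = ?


Align and subtract column by column (LSB to MSB, borrowing when needed):
  10010001011
- 01101110001
  -----------
  col 0: (1 - 0 borrow-in) - 1 → 1 - 1 = 0, borrow out 0
  col 1: (1 - 0 borrow-in) - 0 → 1 - 0 = 1, borrow out 0
  col 2: (0 - 0 borrow-in) - 0 → 0 - 0 = 0, borrow out 0
  col 3: (1 - 0 borrow-in) - 0 → 1 - 0 = 1, borrow out 0
  col 4: (0 - 0 borrow-in) - 1 → borrow from next column: (0+2) - 1 = 1, borrow out 1
  col 5: (0 - 1 borrow-in) - 1 → borrow from next column: (-1+2) - 1 = 0, borrow out 1
  col 6: (0 - 1 borrow-in) - 1 → borrow from next column: (-1+2) - 1 = 0, borrow out 1
  col 7: (1 - 1 borrow-in) - 0 → 0 - 0 = 0, borrow out 0
  col 8: (0 - 0 borrow-in) - 1 → borrow from next column: (0+2) - 1 = 1, borrow out 1
  col 9: (0 - 1 borrow-in) - 1 → borrow from next column: (-1+2) - 1 = 0, borrow out 1
  col 10: (1 - 1 borrow-in) - 0 → 0 - 0 = 0, borrow out 0
Reading bits MSB→LSB: 00100011010
Strip leading zeros: 100011010
= 100011010


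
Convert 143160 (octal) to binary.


Each octal digit → 3 binary bits:
  1 = 001
  4 = 100
  3 = 011
  1 = 001
  6 = 110
  0 = 000
Concatenate: 001 100 011 001 110 000
= 001100011001110000


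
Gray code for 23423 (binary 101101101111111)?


Binary: 101101101111111
Gray code: G = B XOR (B >> 1)
B >> 1 = 010110110111111
101101101111111 XOR 010110110111111:
  1 XOR 0 = 1
  0 XOR 1 = 1
  1 XOR 0 = 1
  1 XOR 1 = 0
  0 XOR 1 = 1
  1 XOR 0 = 1
  1 XOR 1 = 0
  0 XOR 1 = 1
  1 XOR 0 = 1
  1 XOR 1 = 0
  1 XOR 1 = 0
  1 XOR 1 = 0
  1 XOR 1 = 0
  1 XOR 1 = 0
  1 XOR 1 = 0
= 111011011000000


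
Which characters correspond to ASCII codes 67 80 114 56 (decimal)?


Codes (decimal): 67 80 114 56
Per-code ASCII lookup:
  67  (range 65-90: uppercase, 67 - 65 = 2) → 'C'
  80  (range 65-90: uppercase, 80 - 65 = 15) → 'P'
  114  (range 97-122: lowercase, 114 - 97 = 17) → 'r'
  56  (range 48-57: digits, 56 - 48 = 8) → '8'
= 'CPr8'


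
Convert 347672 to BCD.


Each digit → 4-bit binary:
  3 → 0011
  4 → 0100
  7 → 0111
  6 → 0110
  7 → 0111
  2 → 0010
= 0011 0100 0111 0110 0111 0010


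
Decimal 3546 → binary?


Divide by 2 repeatedly:
3546 ÷ 2 = 1773 remainder 0
1773 ÷ 2 = 886 remainder 1
886 ÷ 2 = 443 remainder 0
443 ÷ 2 = 221 remainder 1
221 ÷ 2 = 110 remainder 1
110 ÷ 2 = 55 remainder 0
55 ÷ 2 = 27 remainder 1
27 ÷ 2 = 13 remainder 1
13 ÷ 2 = 6 remainder 1
6 ÷ 2 = 3 remainder 0
3 ÷ 2 = 1 remainder 1
1 ÷ 2 = 0 remainder 1
Reading remainders bottom-up:
= 110111011010


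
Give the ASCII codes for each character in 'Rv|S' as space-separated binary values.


String: 'Rv|S'  (4 characters)
Per-character ASCII lookup:
  'R': uppercase starts at 65: 'R' = 65 + 17 = 82 → 1010010
  'v': lowercase starts at 97: 'v' = 97 + 21 = 118 → 1110110
  '|': special character: '|' = 124 → 1111100
  'S': uppercase starts at 65: 'S' = 65 + 18 = 83 → 1010011
= 1010010 1110110 1111100 1010011


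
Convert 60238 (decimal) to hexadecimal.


Divide by 16 repeatedly:
60238 ÷ 16 = 3764 remainder 14 (E)
3764 ÷ 16 = 235 remainder 4 (4)
235 ÷ 16 = 14 remainder 11 (B)
14 ÷ 16 = 0 remainder 14 (E)
Reading remainders bottom-up:
= 0xEB4E


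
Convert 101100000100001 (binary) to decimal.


Positional values:
Bit 0: 1 × 2^0 = 1
Bit 5: 1 × 2^5 = 32
Bit 11: 1 × 2^11 = 2048
Bit 12: 1 × 2^12 = 4096
Bit 14: 1 × 2^14 = 16384
Sum = 1 + 32 + 2048 + 4096 + 16384
= 22561


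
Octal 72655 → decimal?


Positional values:
Position 0: 5 × 8^0 = 5
Position 1: 5 × 8^1 = 40
Position 2: 6 × 8^2 = 384
Position 3: 2 × 8^3 = 1024
Position 4: 7 × 8^4 = 28672
Sum = 5 + 40 + 384 + 1024 + 28672
= 30125


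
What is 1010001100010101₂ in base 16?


Group into 4-bit nibbles: 1010001100010101
  1010 = A
  0011 = 3
  0001 = 1
  0101 = 5
= 0xA315


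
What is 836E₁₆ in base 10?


Positional values:
Position 0: E × 16^0 = 14 × 1 = 14
Position 1: 6 × 16^1 = 6 × 16 = 96
Position 2: 3 × 16^2 = 3 × 256 = 768
Position 3: 8 × 16^3 = 8 × 4096 = 32768
Sum = 14 + 96 + 768 + 32768
= 33646


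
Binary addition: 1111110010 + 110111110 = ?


Align and add column by column (LSB to MSB, carry propagating):
  01111110010
+ 00110111110
  -----------
  col 0: 0 + 0 + 0 (carry in) = 0 → bit 0, carry out 0
  col 1: 1 + 1 + 0 (carry in) = 2 → bit 0, carry out 1
  col 2: 0 + 1 + 1 (carry in) = 2 → bit 0, carry out 1
  col 3: 0 + 1 + 1 (carry in) = 2 → bit 0, carry out 1
  col 4: 1 + 1 + 1 (carry in) = 3 → bit 1, carry out 1
  col 5: 1 + 1 + 1 (carry in) = 3 → bit 1, carry out 1
  col 6: 1 + 0 + 1 (carry in) = 2 → bit 0, carry out 1
  col 7: 1 + 1 + 1 (carry in) = 3 → bit 1, carry out 1
  col 8: 1 + 1 + 1 (carry in) = 3 → bit 1, carry out 1
  col 9: 1 + 0 + 1 (carry in) = 2 → bit 0, carry out 1
  col 10: 0 + 0 + 1 (carry in) = 1 → bit 1, carry out 0
Reading bits MSB→LSB: 10110110000
Strip leading zeros: 10110110000
= 10110110000


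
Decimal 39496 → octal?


Divide by 8 repeatedly:
39496 ÷ 8 = 4937 remainder 0
4937 ÷ 8 = 617 remainder 1
617 ÷ 8 = 77 remainder 1
77 ÷ 8 = 9 remainder 5
9 ÷ 8 = 1 remainder 1
1 ÷ 8 = 0 remainder 1
Reading remainders bottom-up:
= 0o115110


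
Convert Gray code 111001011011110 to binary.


Gray code: 111001011011110
MSB stays the same: 1
Each subsequent bit = prev_binary XOR current_gray:
  B[1] = 1 XOR 1 = 0
  B[2] = 0 XOR 1 = 1
  B[3] = 1 XOR 0 = 1
  B[4] = 1 XOR 0 = 1
  B[5] = 1 XOR 1 = 0
  B[6] = 0 XOR 0 = 0
  B[7] = 0 XOR 1 = 1
  B[8] = 1 XOR 1 = 0
  B[9] = 0 XOR 0 = 0
  B[10] = 0 XOR 1 = 1
  B[11] = 1 XOR 1 = 0
  B[12] = 0 XOR 1 = 1
  B[13] = 1 XOR 1 = 0
  B[14] = 0 XOR 0 = 0
= 101110010010100 (23700 decimal)


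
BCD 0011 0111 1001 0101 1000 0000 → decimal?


Each 4-bit group → digit:
  0011 → 3
  0111 → 7
  1001 → 9
  0101 → 5
  1000 → 8
  0000 → 0
= 379580


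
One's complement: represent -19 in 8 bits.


Original: 00010011
Invert all bits:
  bit 0: 0 → 1
  bit 1: 0 → 1
  bit 2: 0 → 1
  bit 3: 1 → 0
  bit 4: 0 → 1
  bit 5: 0 → 1
  bit 6: 1 → 0
  bit 7: 1 → 0
= 11101100


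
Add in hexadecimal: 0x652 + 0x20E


Align and add column by column (LSB to MSB, each column mod 16 with carry):
  0652
+ 020E
  ----
  col 0: 2(2) + E(14) + 0 (carry in) = 16 → 0(0), carry out 1
  col 1: 5(5) + 0(0) + 1 (carry in) = 6 → 6(6), carry out 0
  col 2: 6(6) + 2(2) + 0 (carry in) = 8 → 8(8), carry out 0
  col 3: 0(0) + 0(0) + 0 (carry in) = 0 → 0(0), carry out 0
Reading digits MSB→LSB: 0860
Strip leading zeros: 860
= 0x860


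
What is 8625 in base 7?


Divide by 7 repeatedly:
8625 ÷ 7 = 1232 remainder 1
1232 ÷ 7 = 176 remainder 0
176 ÷ 7 = 25 remainder 1
25 ÷ 7 = 3 remainder 4
3 ÷ 7 = 0 remainder 3
Reading remainders bottom-up:
= 34101


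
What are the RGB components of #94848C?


Hex: #94848C
R = 94₁₆ = 148
G = 84₁₆ = 132
B = 8C₁₆ = 140
= RGB(148, 132, 140)


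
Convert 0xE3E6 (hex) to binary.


Each hex digit → 4 binary bits:
  E = 1110
  3 = 0011
  E = 1110
  6 = 0110
Concatenate: 1110 0011 1110 0110
= 1110001111100110


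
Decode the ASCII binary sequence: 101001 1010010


Codes (binary): 101001 1010010
Per-code ASCII lookup:
  101001 = 41  (special character) → ')'
  1010010 = 82  (range 65-90: uppercase, 82 - 65 = 17) → 'R'
= ')R'


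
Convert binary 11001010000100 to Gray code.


Binary: 11001010000100
Gray code: G = B XOR (B >> 1)
B >> 1 = 01100101000010
11001010000100 XOR 01100101000010:
  1 XOR 0 = 1
  1 XOR 1 = 0
  0 XOR 1 = 1
  0 XOR 0 = 0
  1 XOR 0 = 1
  0 XOR 1 = 1
  1 XOR 0 = 1
  0 XOR 1 = 1
  0 XOR 0 = 0
  0 XOR 0 = 0
  0 XOR 0 = 0
  1 XOR 0 = 1
  0 XOR 1 = 1
  0 XOR 0 = 0
= 10101111000110


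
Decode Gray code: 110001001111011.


Gray code: 110001001111011
MSB stays the same: 1
Each subsequent bit = prev_binary XOR current_gray:
  B[1] = 1 XOR 1 = 0
  B[2] = 0 XOR 0 = 0
  B[3] = 0 XOR 0 = 0
  B[4] = 0 XOR 0 = 0
  B[5] = 0 XOR 1 = 1
  B[6] = 1 XOR 0 = 1
  B[7] = 1 XOR 0 = 1
  B[8] = 1 XOR 1 = 0
  B[9] = 0 XOR 1 = 1
  B[10] = 1 XOR 1 = 0
  B[11] = 0 XOR 1 = 1
  B[12] = 1 XOR 0 = 1
  B[13] = 1 XOR 1 = 0
  B[14] = 0 XOR 1 = 1
= 100001110101101 (17325 decimal)


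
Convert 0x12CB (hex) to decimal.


Positional values:
Position 0: B × 16^0 = 11 × 1 = 11
Position 1: C × 16^1 = 12 × 16 = 192
Position 2: 2 × 16^2 = 2 × 256 = 512
Position 3: 1 × 16^3 = 1 × 4096 = 4096
Sum = 11 + 192 + 512 + 4096
= 4811


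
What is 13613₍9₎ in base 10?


Positional values (base 9):
  3 × 9^0 = 3 × 1 = 3
  1 × 9^1 = 1 × 9 = 9
  6 × 9^2 = 6 × 81 = 486
  3 × 9^3 = 3 × 729 = 2187
  1 × 9^4 = 1 × 6561 = 6561
Sum = 3 + 9 + 486 + 2187 + 6561
= 9246


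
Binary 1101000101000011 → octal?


Group into 3-bit groups: 001101000101000011
  001 = 1
  101 = 5
  000 = 0
  101 = 5
  000 = 0
  011 = 3
= 0o150503


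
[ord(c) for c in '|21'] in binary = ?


String: '|21'  (3 characters)
Per-character ASCII lookup:
  '|': special character: '|' = 124 → 1111100
  '2': digits start at 48: '2' = 48 + 2 = 50 → 110010
  '1': digits start at 48: '1' = 48 + 1 = 49 → 110001
= 1111100 110010 110001


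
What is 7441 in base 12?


Divide by 12 repeatedly:
7441 ÷ 12 = 620 remainder 1
620 ÷ 12 = 51 remainder 8
51 ÷ 12 = 4 remainder 3
4 ÷ 12 = 0 remainder 4
Reading remainders bottom-up:
= 4381


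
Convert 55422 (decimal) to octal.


Divide by 8 repeatedly:
55422 ÷ 8 = 6927 remainder 6
6927 ÷ 8 = 865 remainder 7
865 ÷ 8 = 108 remainder 1
108 ÷ 8 = 13 remainder 4
13 ÷ 8 = 1 remainder 5
1 ÷ 8 = 0 remainder 1
Reading remainders bottom-up:
= 0o154176


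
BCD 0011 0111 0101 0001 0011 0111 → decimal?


Each 4-bit group → digit:
  0011 → 3
  0111 → 7
  0101 → 5
  0001 → 1
  0011 → 3
  0111 → 7
= 375137


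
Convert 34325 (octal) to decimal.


Positional values:
Position 0: 5 × 8^0 = 5
Position 1: 2 × 8^1 = 16
Position 2: 3 × 8^2 = 192
Position 3: 4 × 8^3 = 2048
Position 4: 3 × 8^4 = 12288
Sum = 5 + 16 + 192 + 2048 + 12288
= 14549


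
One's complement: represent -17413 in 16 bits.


Original: 0100010000000101
Invert all bits:
  bit 0: 0 → 1
  bit 1: 1 → 0
  bit 2: 0 → 1
  bit 3: 0 → 1
  bit 4: 0 → 1
  bit 5: 1 → 0
  bit 6: 0 → 1
  bit 7: 0 → 1
  bit 8: 0 → 1
  bit 9: 0 → 1
  bit 10: 0 → 1
  bit 11: 0 → 1
  bit 12: 0 → 1
  bit 13: 1 → 0
  bit 14: 0 → 1
  bit 15: 1 → 0
= 1011101111111010


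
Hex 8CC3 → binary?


Each hex digit → 4 binary bits:
  8 = 1000
  C = 1100
  C = 1100
  3 = 0011
Concatenate: 1000 1100 1100 0011
= 1000110011000011


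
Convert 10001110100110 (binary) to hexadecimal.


Group into 4-bit nibbles: 0010001110100110
  0010 = 2
  0011 = 3
  1010 = A
  0110 = 6
= 0x23A6


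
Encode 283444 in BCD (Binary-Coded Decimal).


Each digit → 4-bit binary:
  2 → 0010
  8 → 1000
  3 → 0011
  4 → 0100
  4 → 0100
  4 → 0100
= 0010 1000 0011 0100 0100 0100


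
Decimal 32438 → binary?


Divide by 2 repeatedly:
32438 ÷ 2 = 16219 remainder 0
16219 ÷ 2 = 8109 remainder 1
8109 ÷ 2 = 4054 remainder 1
4054 ÷ 2 = 2027 remainder 0
2027 ÷ 2 = 1013 remainder 1
1013 ÷ 2 = 506 remainder 1
506 ÷ 2 = 253 remainder 0
253 ÷ 2 = 126 remainder 1
126 ÷ 2 = 63 remainder 0
63 ÷ 2 = 31 remainder 1
31 ÷ 2 = 15 remainder 1
15 ÷ 2 = 7 remainder 1
7 ÷ 2 = 3 remainder 1
3 ÷ 2 = 1 remainder 1
1 ÷ 2 = 0 remainder 1
Reading remainders bottom-up:
= 111111010110110


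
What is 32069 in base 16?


Divide by 16 repeatedly:
32069 ÷ 16 = 2004 remainder 5 (5)
2004 ÷ 16 = 125 remainder 4 (4)
125 ÷ 16 = 7 remainder 13 (D)
7 ÷ 16 = 0 remainder 7 (7)
Reading remainders bottom-up:
= 0x7D45


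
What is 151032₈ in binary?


Each octal digit → 3 binary bits:
  1 = 001
  5 = 101
  1 = 001
  0 = 000
  3 = 011
  2 = 010
Concatenate: 001 101 001 000 011 010
= 001101001000011010


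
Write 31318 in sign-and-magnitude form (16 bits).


Sign bit: 0 (positive)
Magnitude: 31318 = 111101001010110
= 0111101001010110


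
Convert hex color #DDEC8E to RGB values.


Hex: #DDEC8E
R = DD₁₆ = 221
G = EC₁₆ = 236
B = 8E₁₆ = 142
= RGB(221, 236, 142)


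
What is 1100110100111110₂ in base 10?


Positional values:
Bit 1: 1 × 2^1 = 2
Bit 2: 1 × 2^2 = 4
Bit 3: 1 × 2^3 = 8
Bit 4: 1 × 2^4 = 16
Bit 5: 1 × 2^5 = 32
Bit 8: 1 × 2^8 = 256
Bit 10: 1 × 2^10 = 1024
Bit 11: 1 × 2^11 = 2048
Bit 14: 1 × 2^14 = 16384
Bit 15: 1 × 2^15 = 32768
Sum = 2 + 4 + 8 + 16 + 32 + 256 + 1024 + 2048 + 16384 + 32768
= 52542


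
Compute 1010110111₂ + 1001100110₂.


Align and add column by column (LSB to MSB, carry propagating):
  01010110111
+ 01001100110
  -----------
  col 0: 1 + 0 + 0 (carry in) = 1 → bit 1, carry out 0
  col 1: 1 + 1 + 0 (carry in) = 2 → bit 0, carry out 1
  col 2: 1 + 1 + 1 (carry in) = 3 → bit 1, carry out 1
  col 3: 0 + 0 + 1 (carry in) = 1 → bit 1, carry out 0
  col 4: 1 + 0 + 0 (carry in) = 1 → bit 1, carry out 0
  col 5: 1 + 1 + 0 (carry in) = 2 → bit 0, carry out 1
  col 6: 0 + 1 + 1 (carry in) = 2 → bit 0, carry out 1
  col 7: 1 + 0 + 1 (carry in) = 2 → bit 0, carry out 1
  col 8: 0 + 0 + 1 (carry in) = 1 → bit 1, carry out 0
  col 9: 1 + 1 + 0 (carry in) = 2 → bit 0, carry out 1
  col 10: 0 + 0 + 1 (carry in) = 1 → bit 1, carry out 0
Reading bits MSB→LSB: 10100011101
Strip leading zeros: 10100011101
= 10100011101


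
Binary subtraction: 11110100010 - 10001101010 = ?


Align and subtract column by column (LSB to MSB, borrowing when needed):
  11110100010
- 10001101010
  -----------
  col 0: (0 - 0 borrow-in) - 0 → 0 - 0 = 0, borrow out 0
  col 1: (1 - 0 borrow-in) - 1 → 1 - 1 = 0, borrow out 0
  col 2: (0 - 0 borrow-in) - 0 → 0 - 0 = 0, borrow out 0
  col 3: (0 - 0 borrow-in) - 1 → borrow from next column: (0+2) - 1 = 1, borrow out 1
  col 4: (0 - 1 borrow-in) - 0 → borrow from next column: (-1+2) - 0 = 1, borrow out 1
  col 5: (1 - 1 borrow-in) - 1 → borrow from next column: (0+2) - 1 = 1, borrow out 1
  col 6: (0 - 1 borrow-in) - 1 → borrow from next column: (-1+2) - 1 = 0, borrow out 1
  col 7: (1 - 1 borrow-in) - 0 → 0 - 0 = 0, borrow out 0
  col 8: (1 - 0 borrow-in) - 0 → 1 - 0 = 1, borrow out 0
  col 9: (1 - 0 borrow-in) - 0 → 1 - 0 = 1, borrow out 0
  col 10: (1 - 0 borrow-in) - 1 → 1 - 1 = 0, borrow out 0
Reading bits MSB→LSB: 01100111000
Strip leading zeros: 1100111000
= 1100111000


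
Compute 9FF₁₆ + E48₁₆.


Align and add column by column (LSB to MSB, each column mod 16 with carry):
  09FF
+ 0E48
  ----
  col 0: F(15) + 8(8) + 0 (carry in) = 23 → 7(7), carry out 1
  col 1: F(15) + 4(4) + 1 (carry in) = 20 → 4(4), carry out 1
  col 2: 9(9) + E(14) + 1 (carry in) = 24 → 8(8), carry out 1
  col 3: 0(0) + 0(0) + 1 (carry in) = 1 → 1(1), carry out 0
Reading digits MSB→LSB: 1847
Strip leading zeros: 1847
= 0x1847


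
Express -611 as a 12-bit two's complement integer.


Original: 001001100011
Step 1 - Invert all bits: 110110011100
Step 2 - Add 1: 110110011100 + 1
= 110110011101 (represents -611)


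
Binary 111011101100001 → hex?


Group into 4-bit nibbles: 0111011101100001
  0111 = 7
  0111 = 7
  0110 = 6
  0001 = 1
= 0x7761
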